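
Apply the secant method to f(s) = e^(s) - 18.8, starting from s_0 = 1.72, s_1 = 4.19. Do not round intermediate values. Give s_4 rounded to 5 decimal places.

f(s_0) = -13.215472, f(s_1) = 47.222791
s_2 = 4.190000 - (47.222791)·(4.190000 - 1.720000)/(47.222791 - (-13.215472)) = 2.260092; f(s_2) = -9.216030
s_3 = 2.260092 - (-9.216030)·(2.260092 - 4.190000)/(-9.216030 - (47.222791)) = 2.575231; f(s_3) = -5.665647
s_4 = 2.575231 - (-5.665647)·(2.575231 - 2.260092)/(-5.665647 - (-9.216030)) = 3.078126; f(s_4) = 2.917656

3.07813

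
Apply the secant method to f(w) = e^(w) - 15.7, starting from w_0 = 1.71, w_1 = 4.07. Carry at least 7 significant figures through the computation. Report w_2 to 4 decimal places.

2.1627

f(w_0) = -10.171039, f(w_1) = 42.856963
w_2 = 4.070000 - (42.856963)·(4.070000 - 1.710000)/(42.856963 - (-10.171039)) = 2.162660; f(w_2) = -7.005767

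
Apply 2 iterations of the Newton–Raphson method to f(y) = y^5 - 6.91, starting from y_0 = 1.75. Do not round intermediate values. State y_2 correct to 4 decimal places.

1.4790

f'(y) = 5y^4
y_0 = 1.750000: f = 9.503086, f' = 46.894531 → y_1 = 1.750000 - (9.503086)/(46.894531) = 1.547352
y_1 = 1.547352: f = 1.960447, f' = 28.663315 → y_2 = 1.547352 - (1.960447)/(28.663315) = 1.478956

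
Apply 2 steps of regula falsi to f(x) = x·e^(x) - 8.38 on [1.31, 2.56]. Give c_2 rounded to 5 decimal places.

f(1.310000) = -3.524912, f(2.560000) = 24.735692
step 1: c = 1.465911, f(c) = -2.030424 < 0 → new bracket [1.465911, 2.560000]
step 2: c = 1.548906, f(c) = -1.090349 < 0 → new bracket [1.548906, 2.560000]

1.54891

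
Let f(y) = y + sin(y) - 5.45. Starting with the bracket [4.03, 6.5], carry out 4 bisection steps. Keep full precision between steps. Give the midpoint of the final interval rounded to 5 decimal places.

5.80531

f(4.030000) = -2.196068, f(6.500000) = 1.265120 (opposite signs)
step 1: m = 5.265000, f(m) = -1.036157 < 0 → root in [5.265000, 6.500000]
step 2: m = 5.882500, f(m) = 0.042451 > 0 → root in [5.265000, 5.882500]
step 3: m = 5.573750, f(m) = -0.527655 < 0 → root in [5.573750, 5.882500]
step 4: m = 5.728125, f(m) = -0.248870 < 0 → root in [5.728125, 5.882500]
Midpoint of [5.728125, 5.882500] = 5.805313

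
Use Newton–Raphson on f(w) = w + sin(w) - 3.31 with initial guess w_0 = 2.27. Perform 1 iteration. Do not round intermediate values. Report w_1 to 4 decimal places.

f'(w) = 1 + cos(w)
w_0 = 2.270000: f = -0.274645, f' = 0.356392 → w_1 = 2.270000 - (-0.274645)/(0.356392) = 3.040627

3.0406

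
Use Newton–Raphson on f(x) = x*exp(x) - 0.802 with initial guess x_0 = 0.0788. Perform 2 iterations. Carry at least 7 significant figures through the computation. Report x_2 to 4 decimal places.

f'(x) = (x+1)*exp(x)
x_0 = 0.078800: f = -0.716739, f' = 1.167249 → x_1 = 0.078800 - (-0.716739)/(1.167249) = 0.692842
x_1 = 0.692842: f = 0.583260, f' = 3.384650 → x_2 = 0.692842 - (0.583260)/(3.384650) = 0.520517

0.5205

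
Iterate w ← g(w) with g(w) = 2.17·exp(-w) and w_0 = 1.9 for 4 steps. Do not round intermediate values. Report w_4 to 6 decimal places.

1.380744

w_1 = g(1.900000) = 0.324564
w_2 = g(0.324564) = 1.568568
w_3 = g(1.568568) = 0.452105
w_4 = g(0.452105) = 1.380744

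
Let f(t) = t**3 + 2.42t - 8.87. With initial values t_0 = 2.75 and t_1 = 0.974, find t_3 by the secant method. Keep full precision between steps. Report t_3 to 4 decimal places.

1.8164

Secant update: t_(k+1) = t_k − f(t_k)·(t_k − t_(k-1))/(f(t_k) − f(t_(k-1))).
f(t_0) = 18.581875, f(t_1) = -5.588910
t_2 = 0.974000 - (-5.588910)·(0.974000 - 2.750000)/(-5.588910 - (18.581875)) = 1.384657; f(t_2) = -2.864361
t_3 = 1.384657 - (-2.864361)·(1.384657 - 0.974000)/(-2.864361 - (-5.588910)) = 1.816387; f(t_3) = 1.518398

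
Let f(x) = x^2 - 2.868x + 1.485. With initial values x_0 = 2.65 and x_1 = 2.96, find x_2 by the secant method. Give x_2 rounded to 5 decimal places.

2.31911

f(x_0) = 0.907300, f(x_1) = 1.757320
x_2 = 2.960000 - (1.757320)·(2.960000 - 2.650000)/(1.757320 - (0.907300)) = 2.319110; f(x_2) = 0.212064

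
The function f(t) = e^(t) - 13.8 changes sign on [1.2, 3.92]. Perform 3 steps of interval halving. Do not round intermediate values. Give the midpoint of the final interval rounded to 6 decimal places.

2.730000

f(1.200000) = -10.479883, f(3.920000) = 36.600445 (opposite signs)
step 1: m = 2.560000, f(m) = -0.864183 < 0 → root in [2.560000, 3.920000]
step 2: m = 3.240000, f(m) = 11.733722 > 0 → root in [2.560000, 3.240000]
step 3: m = 2.900000, f(m) = 4.374145 > 0 → root in [2.560000, 2.900000]
Midpoint of [2.560000, 2.900000] = 2.730000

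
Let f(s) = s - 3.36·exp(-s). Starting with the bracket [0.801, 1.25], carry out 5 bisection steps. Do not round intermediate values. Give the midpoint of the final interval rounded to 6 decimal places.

1.102672

f(0.801000) = -0.707236, f(1.250000) = 0.287344 (opposite signs)
step 1: m = 1.025500, f(m) = -0.179453 < 0 → root in [1.025500, 1.250000]
step 2: m = 1.137750, f(m) = 0.060738 > 0 → root in [1.025500, 1.137750]
step 3: m = 1.081625, f(m) = -0.057563 < 0 → root in [1.081625, 1.137750]
step 4: m = 1.109688, f(m) = 0.002023 > 0 → root in [1.081625, 1.109688]
step 5: m = 1.095656, f(m) = -0.027659 < 0 → root in [1.095656, 1.109688]
Midpoint of [1.095656, 1.109688] = 1.102672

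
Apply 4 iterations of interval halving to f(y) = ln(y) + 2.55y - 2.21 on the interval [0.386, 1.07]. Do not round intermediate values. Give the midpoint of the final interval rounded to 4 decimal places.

f(0.386000) = -2.177618, f(1.070000) = 0.586159 (opposite signs)
step 1: m = 0.728000, f(m) = -0.671054 < 0 → root in [0.728000, 1.070000]
step 2: m = 0.899000, f(m) = -0.024022 < 0 → root in [0.899000, 1.070000]
step 3: m = 0.984500, f(m) = 0.284854 > 0 → root in [0.899000, 0.984500]
step 4: m = 0.941750, f(m) = 0.131447 > 0 → root in [0.899000, 0.941750]
Midpoint of [0.899000, 0.941750] = 0.920375

0.9204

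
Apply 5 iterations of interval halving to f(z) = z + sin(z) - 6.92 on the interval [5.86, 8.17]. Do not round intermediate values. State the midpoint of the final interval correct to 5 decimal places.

6.61797

f(5.860000) = -1.470667, f(8.170000) = 2.200480 (opposite signs)
step 1: m = 7.015000, f(m) = 0.763221 > 0 → root in [5.860000, 7.015000]
step 2: m = 6.437500, f(m) = -0.328797 < 0 → root in [6.437500, 7.015000]
step 3: m = 6.726250, f(m) = 0.234960 > 0 → root in [6.437500, 6.726250]
step 4: m = 6.581875, f(m) = -0.043857 < 0 → root in [6.581875, 6.726250]
step 5: m = 6.654063, f(m) = 0.096496 > 0 → root in [6.581875, 6.654063]
Midpoint of [6.581875, 6.654063] = 6.617969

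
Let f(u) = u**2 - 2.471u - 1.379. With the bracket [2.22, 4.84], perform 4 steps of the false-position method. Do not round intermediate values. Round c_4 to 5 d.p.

f(2.220000) = -1.936220, f(4.840000) = 10.086960
step 1: c = 2.641926, f(c) = -0.927425 < 0 → new bracket [2.641926, 4.840000]
step 2: c = 2.827007, f(c) = -0.372566 < 0 → new bracket [2.827007, 4.840000]
step 3: c = 2.898709, f(c) = -0.139195 < 0 → new bracket [2.898709, 4.840000]
step 4: c = 2.925134, f(c) = -0.050599 < 0 → new bracket [2.925134, 4.840000]

2.92513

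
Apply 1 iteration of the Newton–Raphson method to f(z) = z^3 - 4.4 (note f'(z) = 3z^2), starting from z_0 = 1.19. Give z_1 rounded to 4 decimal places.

1.8290

Newton update: z ← z − f(z)/f'(z).
z_0 = 1.190000: f = -2.714841, f' = 4.248300 → z_1 = 1.190000 - (-2.714841)/(4.248300) = 1.829042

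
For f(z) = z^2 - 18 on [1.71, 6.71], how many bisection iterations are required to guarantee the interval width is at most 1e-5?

19

Initial width b − a = 6.71 − 1.71 = 5.000000.
After n steps the width is (b−a)/2^n; need (b−a)/2^n ≤ 1e-5.
So n ≥ log₂(5.000000/1e-5) = log₂(500000.0000) ≈ 18.9316.
Hence n = 19.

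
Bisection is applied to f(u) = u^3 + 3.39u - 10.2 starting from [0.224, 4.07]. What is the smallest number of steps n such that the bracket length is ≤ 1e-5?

19

Initial width b − a = 4.07 − 0.224 = 3.846000.
After n steps the width is (b−a)/2^n; need (b−a)/2^n ≤ 1e-5.
So n ≥ log₂(3.846000/1e-5) = log₂(384600.0000) ≈ 18.5530.
Hence n = 19.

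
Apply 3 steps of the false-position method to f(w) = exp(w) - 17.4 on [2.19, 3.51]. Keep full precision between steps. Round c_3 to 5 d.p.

f(2.190000) = -8.464787, f(3.510000) = 16.048268
step 1: c = 2.645819, f(c) = -3.305014 < 0 → new bracket [2.645819, 3.510000]
step 2: c = 2.793398, f(c) = -1.063568 < 0 → new bracket [2.793398, 3.510000]
step 3: c = 2.837937, f(c) = -0.319502 < 0 → new bracket [2.837937, 3.510000]

2.83794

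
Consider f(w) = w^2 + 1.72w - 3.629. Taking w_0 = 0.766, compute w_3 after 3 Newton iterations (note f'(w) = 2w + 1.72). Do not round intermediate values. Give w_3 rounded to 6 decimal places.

w_0 = 0.766000: f = -1.724724, f' = 3.252000 → w_1 = 0.766000 - (-1.724724)/(3.252000) = 1.296358
w_1 = 1.296358: f = 0.281280, f' = 4.312716 → w_2 = 1.296358 - (0.281280)/(4.312716) = 1.231137
w_2 = 1.231137: f = 0.004254, f' = 4.182274 → w_3 = 1.231137 - (0.004254)/(4.182274) = 1.230120

1.230120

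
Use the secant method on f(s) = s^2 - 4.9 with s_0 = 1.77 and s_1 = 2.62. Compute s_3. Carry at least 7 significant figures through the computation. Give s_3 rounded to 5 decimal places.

Secant update: s_(k+1) = s_k − f(s_k)·(s_k − s_(k-1))/(f(s_k) − f(s_(k-1))).
f(s_0) = -1.767100, f(s_1) = 1.964400
s_2 = 2.620000 - (1.964400)·(2.620000 - 1.770000)/(1.964400 - (-1.767100)) = 2.172528; f(s_2) = -0.180120
s_3 = 2.172528 - (-0.180120)·(2.172528 - 2.620000)/(-0.180120 - (1.964400)) = 2.210112; f(s_3) = -0.015405

2.21011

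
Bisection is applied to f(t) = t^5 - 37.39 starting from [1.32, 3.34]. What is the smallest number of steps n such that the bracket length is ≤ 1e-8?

28

Initial width b − a = 3.34 − 1.32 = 2.020000.
After n steps the width is (b−a)/2^n; need (b−a)/2^n ≤ 1e-8.
So n ≥ log₂(2.020000/1e-8) = log₂(202000000.0000) ≈ 27.5898.
Hence n = 28.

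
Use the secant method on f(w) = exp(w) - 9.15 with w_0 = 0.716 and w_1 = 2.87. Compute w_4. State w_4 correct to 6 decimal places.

2.260303

Secant update: w_(k+1) = w_k − f(w_k)·(w_k − w_(k-1))/(f(w_k) − f(w_(k-1))).
f(w_0) = -7.103768, f(w_1) = 8.487018
w_2 = 2.870000 - (8.487018)·(2.870000 - 0.716000)/(8.487018 - (-7.103768)) = 1.697446; f(w_2) = -3.690015
w_3 = 1.697446 - (-3.690015)·(1.697446 - 2.870000)/(-3.690015 - (8.487018)) = 2.052766; f(w_3) = -1.360584
w_4 = 2.052766 - (-1.360584)·(2.052766 - 1.697446)/(-1.360584 - (-3.690015)) = 2.260303; f(w_4) = 0.435990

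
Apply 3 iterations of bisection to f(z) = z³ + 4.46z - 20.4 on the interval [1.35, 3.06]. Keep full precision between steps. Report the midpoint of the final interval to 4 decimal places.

f(1.350000) = -11.918625, f(3.060000) = 21.900216 (opposite signs)
step 1: m = 2.205000, f(m) = 0.155065 > 0 → root in [1.350000, 2.205000]
step 2: m = 1.777500, f(m) = -6.856328 < 0 → root in [1.777500, 2.205000]
step 3: m = 1.991250, f(m) = -3.623566 < 0 → root in [1.991250, 2.205000]
Midpoint of [1.991250, 2.205000] = 2.098125

2.0981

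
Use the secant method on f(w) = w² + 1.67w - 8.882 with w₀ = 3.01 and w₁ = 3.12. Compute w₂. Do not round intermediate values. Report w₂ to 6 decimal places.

2.342718

f(w_0) = 5.204800, f(w_1) = 6.062800
w_2 = 3.120000 - (6.062800)·(3.120000 - 3.010000)/(6.062800 - (5.204800)) = 2.342718; f(w_2) = 0.518666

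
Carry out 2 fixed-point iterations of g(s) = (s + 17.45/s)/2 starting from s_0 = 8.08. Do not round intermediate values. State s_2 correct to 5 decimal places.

4.26407

s_1 = g(8.080000) = 5.119827
s_2 = g(5.119827) = 4.264073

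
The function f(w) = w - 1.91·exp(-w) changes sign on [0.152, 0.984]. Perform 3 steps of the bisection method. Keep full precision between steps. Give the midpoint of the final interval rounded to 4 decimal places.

0.8280

f(0.152000) = -1.488668, f(0.984000) = 0.270017 (opposite signs)
step 1: m = 0.568000, f(m) = -0.514316 < 0 → root in [0.568000, 0.984000]
step 2: m = 0.776000, f(m) = -0.103065 < 0 → root in [0.776000, 0.984000]
step 3: m = 0.880000, f(m) = 0.087765 > 0 → root in [0.776000, 0.880000]
Midpoint of [0.776000, 0.880000] = 0.828000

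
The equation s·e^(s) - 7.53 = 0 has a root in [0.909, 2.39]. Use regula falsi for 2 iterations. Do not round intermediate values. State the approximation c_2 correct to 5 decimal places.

False-position update: c = (a·f(b) − b·f(a))/(f(b) − f(a)); replace the endpoint whose sign matches f(c).
f(0.909000) = -5.274008, f(2.390000) = 18.553251
step 1: c = 1.236810, f(c) = -3.269677 < 0 → new bracket [1.236810, 2.390000]
step 2: c = 1.409589, f(c) = -1.758754 < 0 → new bracket [1.409589, 2.390000]

1.40959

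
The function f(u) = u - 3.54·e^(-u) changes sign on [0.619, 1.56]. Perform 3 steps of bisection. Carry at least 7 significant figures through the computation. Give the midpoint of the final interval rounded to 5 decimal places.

1.14831

f(0.619000) = -1.287229, f(1.560000) = 0.816118 (opposite signs)
step 1: m = 1.089500, f(m) = -0.101302 < 0 → root in [1.089500, 1.560000]
step 2: m = 1.324750, f(m) = 0.383572 > 0 → root in [1.089500, 1.324750]
step 3: m = 1.207125, f(m) = 0.148467 > 0 → root in [1.089500, 1.207125]
Midpoint of [1.089500, 1.207125] = 1.148313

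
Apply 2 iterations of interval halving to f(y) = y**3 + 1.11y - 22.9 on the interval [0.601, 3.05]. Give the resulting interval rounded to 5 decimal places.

f(0.601000) = -22.015808, f(3.050000) = 8.858125 (opposite signs)
step 1: m = 1.825500, f(m) = -14.790307 < 0 → root in [1.825500, 3.050000]
step 2: m = 2.437750, f(m) = -5.707463 < 0 → root in [2.437750, 3.050000]

[2.43775, 3.05000]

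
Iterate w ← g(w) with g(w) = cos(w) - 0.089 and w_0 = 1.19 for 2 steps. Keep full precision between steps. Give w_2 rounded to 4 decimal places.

w_1 = g(1.190000) = 0.282660
w_2 = g(0.282660) = 0.871317

0.8713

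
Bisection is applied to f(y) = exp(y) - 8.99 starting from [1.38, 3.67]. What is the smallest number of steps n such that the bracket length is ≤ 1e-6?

Initial width b − a = 3.67 − 1.38 = 2.290000.
After n steps the width is (b−a)/2^n; need (b−a)/2^n ≤ 1e-6.
So n ≥ log₂(2.290000/1e-6) = log₂(2290000.0000) ≈ 21.1269.
Hence n = 22.

22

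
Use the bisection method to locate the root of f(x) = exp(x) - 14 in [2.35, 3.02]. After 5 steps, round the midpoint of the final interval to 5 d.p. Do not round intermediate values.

2.63266

f(2.350000) = -3.514430, f(3.020000) = 6.491292 (opposite signs)
step 1: m = 2.685000, f(m) = 0.658201 > 0 → root in [2.350000, 2.685000]
step 2: m = 2.517500, f(m) = -1.602436 < 0 → root in [2.517500, 2.685000]
step 3: m = 2.601250, f(m) = -0.519422 < 0 → root in [2.601250, 2.685000]
step 4: m = 2.643125, f(m) = 0.057063 > 0 → root in [2.601250, 2.643125]
step 5: m = 2.622188, f(m) = -0.234197 < 0 → root in [2.622188, 2.643125]
Midpoint of [2.622188, 2.643125] = 2.632656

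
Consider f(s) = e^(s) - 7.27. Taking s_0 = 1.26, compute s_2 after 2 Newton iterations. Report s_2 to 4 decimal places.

2.0351

f'(s) = e^(s)
s_0 = 1.260000: f = -3.744579, f' = 3.525421 → s_1 = 1.260000 - (-3.744579)/(3.525421) = 2.322165
s_1 = 2.322165: f = 2.927726, f' = 10.197726 → s_2 = 2.322165 - (2.927726)/(10.197726) = 2.035069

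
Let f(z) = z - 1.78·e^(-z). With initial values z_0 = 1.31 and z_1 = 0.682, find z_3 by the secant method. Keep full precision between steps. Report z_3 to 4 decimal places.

0.8002

Secant update: z_(k+1) = z_k − f(z_k)·(z_k − z_(k-1))/(f(z_k) − f(z_(k-1))).
f(z_0) = 0.829720, f(z_1) = -0.217976
z_2 = 0.682000 - (-0.217976)·(0.682000 - 1.310000)/(-0.217976 - (0.829720)) = 0.812657; f(z_2) = 0.022911
z_3 = 0.812657 - (0.022911)·(0.812657 - 0.682000)/(0.022911 - (-0.217976)) = 0.800230; f(z_3) = 0.000609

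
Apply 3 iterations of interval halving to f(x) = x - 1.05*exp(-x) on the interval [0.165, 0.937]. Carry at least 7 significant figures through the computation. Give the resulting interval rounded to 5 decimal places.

[0.55100, 0.64750]

f(0.165000) = -0.725288, f(0.937000) = 0.525608 (opposite signs)
step 1: m = 0.551000, f(m) = -0.054192 < 0 → root in [0.551000, 0.937000]
step 2: m = 0.744000, f(m) = 0.245030 > 0 → root in [0.551000, 0.744000]
step 3: m = 0.647500, f(m) = 0.097980 > 0 → root in [0.551000, 0.647500]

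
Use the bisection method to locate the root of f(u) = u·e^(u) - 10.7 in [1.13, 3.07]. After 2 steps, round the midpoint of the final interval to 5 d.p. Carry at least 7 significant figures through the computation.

f(1.130000) = -7.201908, f(3.070000) = 55.433641 (opposite signs)
step 1: m = 2.100000, f(m) = 6.448957 > 0 → root in [1.130000, 2.100000]
step 2: m = 1.615000, f(m) = -2.579961 < 0 → root in [1.615000, 2.100000]
Midpoint of [1.615000, 2.100000] = 1.857500

1.85750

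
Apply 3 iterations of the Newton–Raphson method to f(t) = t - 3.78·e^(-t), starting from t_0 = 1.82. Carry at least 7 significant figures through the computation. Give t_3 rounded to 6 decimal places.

f'(t) = 1 + 3.78·e^(-t)
t_0 = 1.820000: f = 1.207543, f' = 1.612457 → t_1 = 1.820000 - (1.207543)/(1.612457) = 1.071117
t_1 = 1.071117: f = -0.224009, f' = 2.295125 → t_2 = 1.071117 - (-0.224009)/(2.295125) = 1.168719
t_2 = 1.168719: f = -0.005973, f' = 2.174691 → t_3 = 1.168719 - (-0.005973)/(2.174691) = 1.171465

1.171465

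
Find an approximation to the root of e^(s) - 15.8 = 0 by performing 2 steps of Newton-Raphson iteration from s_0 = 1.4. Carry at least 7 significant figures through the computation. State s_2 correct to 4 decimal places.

3.5114

f'(s) = e^(s)
s_0 = 1.400000: f = -11.744800, f' = 4.055200 → s_1 = 1.400000 - (-11.744800)/(4.055200) = 4.296232
s_1 = 4.296232: f = 57.622618, f' = 73.422618 → s_2 = 4.296232 - (57.622618)/(73.422618) = 3.511425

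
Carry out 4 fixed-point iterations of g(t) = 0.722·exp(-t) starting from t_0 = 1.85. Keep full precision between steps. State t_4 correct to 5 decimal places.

0.49425

t_1 = g(1.850000) = 0.113525
t_2 = g(0.113525) = 0.644516
t_3 = g(0.644516) = 0.378990
t_4 = g(0.378990) = 0.494247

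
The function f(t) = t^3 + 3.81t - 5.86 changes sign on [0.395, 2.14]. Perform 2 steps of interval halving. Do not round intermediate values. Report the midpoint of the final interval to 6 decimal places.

f(0.395000) = -4.293420, f(2.140000) = 12.093744 (opposite signs)
step 1: m = 1.267500, f(m) = 1.005485 > 0 → root in [0.395000, 1.267500]
step 2: m = 0.831250, f(m) = -2.118563 < 0 → root in [0.831250, 1.267500]
Midpoint of [0.831250, 1.267500] = 1.049375

1.049375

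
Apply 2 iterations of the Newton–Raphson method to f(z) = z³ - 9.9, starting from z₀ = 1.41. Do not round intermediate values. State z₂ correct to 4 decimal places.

f'(z) = 3z²
z_0 = 1.410000: f = -7.096779, f' = 5.964300 → z_1 = 1.410000 - (-7.096779)/(5.964300) = 2.599876
z_1 = 2.599876: f = 7.673491, f' = 20.278070 → z_2 = 2.599876 - (7.673491)/(20.278070) = 2.221463

2.2215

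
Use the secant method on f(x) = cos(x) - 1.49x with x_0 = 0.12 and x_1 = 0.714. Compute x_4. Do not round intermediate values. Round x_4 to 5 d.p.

0.56635

f(x_0) = 0.814009, f(x_1) = -0.308112
x_2 = 0.714000 - (-0.308112)·(0.714000 - 0.120000)/(-0.308112 - (0.814009)) = 0.550900; f(x_2) = 0.031214
x_3 = 0.550900 - (0.031214)·(0.550900 - 0.714000)/(0.031214 - (-0.308112)) = 0.565903; f(x_3) = 0.000910
x_4 = 0.565903 - (0.000910)·(0.565903 - 0.550900)/(0.000910 - (0.031214)) = 0.566353; f(x_4) = -0.000003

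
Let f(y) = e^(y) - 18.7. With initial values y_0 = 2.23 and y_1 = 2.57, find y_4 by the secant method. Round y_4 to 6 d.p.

2.926485

f(y_0) = -9.400134, f(y_1) = -5.634176
y_2 = 2.570000 - (-5.634176)·(2.570000 - 2.230000)/(-5.634176 - (-9.400134)) = 3.078667; f(y_2) = 3.029423
y_3 = 3.078667 - (3.029423)·(3.078667 - 2.570000)/(3.029423 - (-5.634176)) = 2.900800; f(y_3) = -0.511305
y_4 = 2.900800 - (-0.511305)·(2.900800 - 3.078667)/(-0.511305 - (3.029423)) = 2.926485; f(y_4) = -0.038073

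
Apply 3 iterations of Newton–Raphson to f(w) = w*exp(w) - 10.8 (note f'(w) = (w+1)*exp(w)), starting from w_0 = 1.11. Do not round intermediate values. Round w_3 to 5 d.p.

Newton update: w ← w − f(w)/f'(w).
w_0 = 1.110000: f = -7.431862, f' = 6.402496 → w_1 = 1.110000 - (-7.431862)/(6.402496) = 2.270776
w_1 = 2.270776: f = 11.196805, f' = 31.683718 → w_2 = 2.270776 - (11.196805)/(31.683718) = 1.917383
w_2 = 1.917383: f = 2.244202, f' = 19.847331 → w_3 = 1.917383 - (2.244202)/(19.847331) = 1.804309

1.80431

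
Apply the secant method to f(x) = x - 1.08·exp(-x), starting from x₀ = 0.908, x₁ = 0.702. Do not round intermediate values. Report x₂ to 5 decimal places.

Secant update: x_(k+1) = x_k − f(x_k)·(x_k − x_(k-1))/(f(x_k) − f(x_(k-1))).
f(x_0) = 0.472404, f(x_1) = 0.166759
x_2 = 0.702000 - (0.166759)·(0.702000 - 0.908000)/(0.166759 - (0.472404)) = 0.589606; f(x_2) = -0.009303

0.58961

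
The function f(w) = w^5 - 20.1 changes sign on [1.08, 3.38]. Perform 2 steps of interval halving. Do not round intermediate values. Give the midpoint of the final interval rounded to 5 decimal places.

1.94250

f(1.080000) = -18.630672, f(3.380000) = 421.047174 (opposite signs)
step 1: m = 2.230000, f(m) = 35.047308 > 0 → root in [1.080000, 2.230000]
step 2: m = 1.655000, f(m) = -7.683763 < 0 → root in [1.655000, 2.230000]
Midpoint of [1.655000, 2.230000] = 1.942500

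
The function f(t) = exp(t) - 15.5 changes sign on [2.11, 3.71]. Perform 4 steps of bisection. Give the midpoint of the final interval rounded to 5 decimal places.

2.76000

f(2.110000) = -7.251759, f(3.710000) = 25.353807 (opposite signs)
step 1: m = 2.910000, f(m) = 2.856799 > 0 → root in [2.110000, 2.910000]
step 2: m = 2.510000, f(m) = -3.195070 < 0 → root in [2.510000, 2.910000]
step 3: m = 2.710000, f(m) = -0.470724 < 0 → root in [2.710000, 2.910000]
step 4: m = 2.810000, f(m) = 1.109918 > 0 → root in [2.710000, 2.810000]
Midpoint of [2.710000, 2.810000] = 2.760000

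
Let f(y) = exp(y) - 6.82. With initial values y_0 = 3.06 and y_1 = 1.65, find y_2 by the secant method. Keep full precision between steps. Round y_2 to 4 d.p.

1.7911

f(y_0) = 14.507557, f(y_1) = -1.613020
y_2 = 1.650000 - (-1.613020)·(1.650000 - 3.060000)/(-1.613020 - (14.507557)) = 1.791084; f(y_2) = -0.824050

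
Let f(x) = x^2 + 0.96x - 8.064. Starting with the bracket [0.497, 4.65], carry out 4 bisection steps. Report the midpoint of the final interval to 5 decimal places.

2.44372

f(0.497000) = -7.339871, f(4.650000) = 18.022500 (opposite signs)
step 1: m = 2.573500, f(m) = 1.029462 > 0 → root in [0.497000, 2.573500]
step 2: m = 1.535250, f(m) = -4.233167 < 0 → root in [1.535250, 2.573500]
step 3: m = 2.054375, f(m) = -1.871343 < 0 → root in [2.054375, 2.573500]
step 4: m = 2.313938, f(m) = -0.488313 < 0 → root in [2.313938, 2.573500]
Midpoint of [2.313938, 2.573500] = 2.443719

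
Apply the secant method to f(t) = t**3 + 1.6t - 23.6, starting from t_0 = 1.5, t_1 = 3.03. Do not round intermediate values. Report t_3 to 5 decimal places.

f(t_0) = -17.825000, f(t_1) = 9.066127
t_2 = 3.030000 - (9.066127)·(3.030000 - 1.500000)/(9.066127 - (-17.825000)) = 2.514173; f(t_2) = -3.685074
t_3 = 2.514173 - (-3.685074)·(2.514173 - 3.030000)/(-3.685074 - (9.066127)) = 2.663246; f(t_3) = -0.448726

2.66325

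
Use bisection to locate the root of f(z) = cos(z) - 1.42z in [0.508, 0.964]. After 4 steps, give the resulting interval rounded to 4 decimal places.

f(0.508000) = 0.152359, f(0.964000) = -0.798641 (opposite signs)
step 1: m = 0.736000, f(m) = -0.303960 < 0 → root in [0.508000, 0.736000]
step 2: m = 0.622000, f(m) = -0.070525 < 0 → root in [0.508000, 0.622000]
step 3: m = 0.565000, f(m) = 0.042289 > 0 → root in [0.565000, 0.622000]
step 4: m = 0.593500, f(m) = -0.013782 < 0 → root in [0.565000, 0.593500]

[0.5650, 0.5935]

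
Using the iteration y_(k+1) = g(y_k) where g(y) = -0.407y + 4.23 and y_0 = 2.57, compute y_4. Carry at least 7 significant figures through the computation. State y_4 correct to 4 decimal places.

y_1 = g(2.570000) = 3.184010
y_2 = g(3.184010) = 2.934108
y_3 = g(2.934108) = 3.035818
y_4 = g(3.035818) = 2.994422

2.9944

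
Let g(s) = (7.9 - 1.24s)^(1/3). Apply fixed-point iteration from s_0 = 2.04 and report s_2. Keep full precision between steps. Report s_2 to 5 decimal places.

s_1 = g(2.040000) = 1.751199
s_2 = g(1.751199) = 1.789290

1.78929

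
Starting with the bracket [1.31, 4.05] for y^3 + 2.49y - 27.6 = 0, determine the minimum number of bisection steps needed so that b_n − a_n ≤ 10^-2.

Initial width b − a = 4.05 − 1.31 = 2.740000.
After n steps the width is (b−a)/2^n; need (b−a)/2^n ≤ 10^-2.
So n ≥ log₂(2.740000/10^-2) = log₂(274.0000) ≈ 8.0980.
Hence n = 9.

9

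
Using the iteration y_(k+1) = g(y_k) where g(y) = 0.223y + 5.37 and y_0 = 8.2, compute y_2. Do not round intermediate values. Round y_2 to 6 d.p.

6.975288

y_1 = g(8.200000) = 7.198600
y_2 = g(7.198600) = 6.975288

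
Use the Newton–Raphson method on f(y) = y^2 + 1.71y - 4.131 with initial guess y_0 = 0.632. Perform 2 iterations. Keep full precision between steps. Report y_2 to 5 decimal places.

f'(y) = 2y + 1.71
y_0 = 0.632000: f = -2.650856, f' = 2.974000 → y_1 = 0.632000 - (-2.650856)/(2.974000) = 1.523344
y_1 = 1.523344: f = 0.794493, f' = 4.756687 → y_2 = 1.523344 - (0.794493)/(4.756687) = 1.356317

1.35632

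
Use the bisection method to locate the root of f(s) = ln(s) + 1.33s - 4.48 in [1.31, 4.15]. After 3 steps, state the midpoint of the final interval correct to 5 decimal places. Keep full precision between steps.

2.55250

f(1.310000) = -2.467673, f(4.150000) = 2.462608 (opposite signs)
step 1: m = 2.730000, f(m) = 0.155202 > 0 → root in [1.310000, 2.730000]
step 2: m = 2.020000, f(m) = -1.090302 < 0 → root in [2.020000, 2.730000]
step 3: m = 2.375000, f(m) = -0.456253 < 0 → root in [2.375000, 2.730000]
Midpoint of [2.375000, 2.730000] = 2.552500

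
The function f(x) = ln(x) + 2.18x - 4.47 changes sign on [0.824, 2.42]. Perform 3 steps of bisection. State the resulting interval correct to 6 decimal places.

f(0.824000) = -2.867265, f(2.420000) = 1.689368 (opposite signs)
step 1: m = 1.622000, f(m) = -0.450380 < 0 → root in [1.622000, 2.420000]
step 2: m = 2.021000, f(m) = 0.639372 > 0 → root in [1.622000, 2.021000]
step 3: m = 1.821500, f(m) = 0.100530 > 0 → root in [1.622000, 1.821500]

[1.622000, 1.821500]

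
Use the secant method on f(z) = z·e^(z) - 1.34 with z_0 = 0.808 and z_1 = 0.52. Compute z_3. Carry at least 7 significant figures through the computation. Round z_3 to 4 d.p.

Secant update: z_(k+1) = z_k − f(z_k)·(z_k − z_(k-1))/(f(z_k) − f(z_(k-1))).
f(z_0) = 0.472681, f(z_1) = -0.465346
z_2 = 0.520000 - (-0.465346)·(0.520000 - 0.808000)/(-0.465346 - (0.472681)) = 0.662874; f(z_2) = -0.053785
z_3 = 0.662874 - (-0.053785)·(0.662874 - 0.520000)/(-0.053785 - (-0.465346)) = 0.681546; f(z_3) = 0.007369

0.6815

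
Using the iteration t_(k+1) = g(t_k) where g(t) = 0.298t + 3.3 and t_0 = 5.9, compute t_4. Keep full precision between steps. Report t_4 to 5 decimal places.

t_1 = g(5.900000) = 5.058200
t_2 = g(5.058200) = 4.807344
t_3 = g(4.807344) = 4.732588
t_4 = g(4.732588) = 4.710311

4.71031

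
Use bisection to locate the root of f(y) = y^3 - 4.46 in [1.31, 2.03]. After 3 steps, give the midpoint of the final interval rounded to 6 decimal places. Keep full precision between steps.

f(1.310000) = -2.211909, f(2.030000) = 3.905427 (opposite signs)
step 1: m = 1.670000, f(m) = 0.197463 > 0 → root in [1.310000, 1.670000]
step 2: m = 1.490000, f(m) = -1.152051 < 0 → root in [1.490000, 1.670000]
step 3: m = 1.580000, f(m) = -0.515688 < 0 → root in [1.580000, 1.670000]
Midpoint of [1.580000, 1.670000] = 1.625000

1.625000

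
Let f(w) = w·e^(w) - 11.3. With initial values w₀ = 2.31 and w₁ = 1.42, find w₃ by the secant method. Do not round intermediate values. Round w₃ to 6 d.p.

1.863553

Secant update: w_(k+1) = w_k − f(w_k)·(w_k − w_(k-1))/(f(w_k) − f(w_(k-1))).
f(w_0) = 11.971921, f(w_1) = -5.425289
w_2 = 1.420000 - (-5.425289)·(1.420000 - 2.310000)/(-5.425289 - (11.971921)) = 1.697545; f(w_2) = -2.030514
w_3 = 1.697545 - (-2.030514)·(1.697545 - 1.420000)/(-2.030514 - (-5.425289)) = 1.863553; f(w_3) = 0.713575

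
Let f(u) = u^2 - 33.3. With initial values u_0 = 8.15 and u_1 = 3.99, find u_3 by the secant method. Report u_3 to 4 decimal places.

f(u_0) = 33.122500, f(u_1) = -17.379900
u_2 = 3.990000 - (-17.379900)·(3.990000 - 8.150000)/(-17.379900 - (33.122500)) = 5.421623; f(u_2) = -3.906007
u_3 = 5.421623 - (-3.906007)·(5.421623 - 3.990000)/(-3.906007 - (-17.379900)) = 5.836642; f(u_3) = 0.766393

5.8366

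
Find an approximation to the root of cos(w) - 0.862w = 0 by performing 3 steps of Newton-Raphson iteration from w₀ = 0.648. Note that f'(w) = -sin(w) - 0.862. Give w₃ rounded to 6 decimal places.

Newton update: w ← w − f(w)/f'(w).
w_0 = 0.648000: f = 0.238717, f' = -1.465593 → w_1 = 0.648000 - (0.238717)/(-1.465593) = 0.810881
w_1 = 0.810881: f = -0.010119, f' = -1.586894 → w_2 = 0.810881 - (-0.010119)/(-1.586894) = 0.804504
w_2 = 0.804504: f = -0.000014, f' = -1.582487 → w_3 = 0.804504 - (-0.000014)/(-1.582487) = 0.804495

0.804495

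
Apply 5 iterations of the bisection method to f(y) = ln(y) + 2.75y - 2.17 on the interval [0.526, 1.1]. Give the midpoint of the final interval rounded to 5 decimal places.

f(0.526000) = -1.365954, f(1.100000) = 0.950310 (opposite signs)
step 1: m = 0.813000, f(m) = -0.141274 < 0 → root in [0.813000, 1.100000]
step 2: m = 0.956500, f(m) = 0.415901 > 0 → root in [0.813000, 0.956500]
step 3: m = 0.884750, f(m) = 0.140612 > 0 → root in [0.813000, 0.884750]
step 4: m = 0.848875, f(m) = 0.000563 > 0 → root in [0.813000, 0.848875]
step 5: m = 0.830938, f(m) = -0.070123 < 0 → root in [0.830938, 0.848875]
Midpoint of [0.830938, 0.848875] = 0.839906

0.83991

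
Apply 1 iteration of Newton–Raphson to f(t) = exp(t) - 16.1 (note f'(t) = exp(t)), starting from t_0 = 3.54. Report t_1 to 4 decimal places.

Newton update: t ← t − f(t)/f'(t).
t_0 = 3.540000: f = 18.366919, f' = 34.466919 → t_1 = 3.540000 - (18.366919)/(34.466919) = 3.007115

3.0071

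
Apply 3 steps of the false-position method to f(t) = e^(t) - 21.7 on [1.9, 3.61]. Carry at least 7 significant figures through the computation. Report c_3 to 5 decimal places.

3.05679

False-position update: c = (a·f(b) − b·f(a))/(f(b) − f(a)); replace the endpoint whose sign matches f(c).
f(1.900000) = -15.014106, f(3.610000) = 15.266053
step 1: c = 2.747886, f(c) = -6.090403 < 0 → new bracket [2.747886, 3.610000]
step 2: c = 2.993742, f(c) = -1.739759 < 0 → new bracket [2.993742, 3.610000]
step 3: c = 3.056788, f(c) = -0.440840 < 0 → new bracket [3.056788, 3.610000]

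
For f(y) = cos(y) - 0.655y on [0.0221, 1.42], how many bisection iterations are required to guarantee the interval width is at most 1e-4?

14

Initial width b − a = 1.42 − 0.0221 = 1.397900.
After n steps the width is (b−a)/2^n; need (b−a)/2^n ≤ 1e-4.
So n ≥ log₂(1.397900/1e-4) = log₂(13979.0000) ≈ 13.7710.
Hence n = 14.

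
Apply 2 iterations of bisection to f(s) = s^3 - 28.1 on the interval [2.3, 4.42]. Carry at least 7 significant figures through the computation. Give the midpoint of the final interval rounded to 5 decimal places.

f(2.300000) = -15.933000, f(4.420000) = 58.250888 (opposite signs)
step 1: m = 3.360000, f(m) = 9.833056 > 0 → root in [2.300000, 3.360000]
step 2: m = 2.830000, f(m) = -5.434813 < 0 → root in [2.830000, 3.360000]
Midpoint of [2.830000, 3.360000] = 3.095000

3.09500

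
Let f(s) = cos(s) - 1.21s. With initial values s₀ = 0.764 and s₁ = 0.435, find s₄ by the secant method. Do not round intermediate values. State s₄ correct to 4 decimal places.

Secant update: s_(k+1) = s_k − f(s_k)·(s_k − s_(k-1))/(f(s_k) − f(s_(k-1))).
f(s_0) = -0.202365, f(s_1) = 0.380520
s_2 = 0.435000 - (0.380520)·(0.435000 - 0.764000)/(0.380520 - (-0.202365)) = 0.649778; f(s_2) = 0.009986
s_3 = 0.649778 - (0.009986)·(0.649778 - 0.435000)/(0.009986 - (0.380520)) = 0.655567; f(s_3) = -0.000533
s_4 = 0.655567 - (-0.000533)·(0.655567 - 0.649778)/(-0.000533 - (0.009986)) = 0.655273; f(s_4) = 0.000001

0.6553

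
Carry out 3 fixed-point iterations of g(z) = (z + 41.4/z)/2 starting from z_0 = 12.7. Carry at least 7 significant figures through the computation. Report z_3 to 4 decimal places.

6.4360

z_1 = g(12.700000) = 7.979921
z_2 = g(7.979921) = 6.583971
z_3 = g(6.583971) = 6.435985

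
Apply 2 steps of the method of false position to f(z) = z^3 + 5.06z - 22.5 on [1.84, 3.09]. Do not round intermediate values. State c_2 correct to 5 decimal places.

2.21101

f(1.840000) = -6.960096, f(3.090000) = 22.639029
step 1: c = 2.133932, f(c) = -1.985097 < 0 → new bracket [2.133932, 3.090000]
step 2: c = 2.211006, f(c) = -0.503701 < 0 → new bracket [2.211006, 3.090000]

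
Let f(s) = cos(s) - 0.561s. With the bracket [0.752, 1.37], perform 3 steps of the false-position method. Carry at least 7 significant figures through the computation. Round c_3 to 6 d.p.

f(0.752000) = 0.308452, f(1.370000) = -0.569120
step 1: c = 0.969217, f(c) = 0.022215 > 0 → new bracket [0.969217, 1.370000]
step 2: c = 0.984273, f(c) = 0.001291 > 0 → new bracket [0.984273, 1.370000]
step 3: c = 0.985146, f(c) = 0.000074 > 0 → new bracket [0.985146, 1.370000]

0.985146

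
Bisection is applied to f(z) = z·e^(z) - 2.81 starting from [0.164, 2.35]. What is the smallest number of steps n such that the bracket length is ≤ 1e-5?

18

Initial width b − a = 2.35 − 0.164 = 2.186000.
After n steps the width is (b−a)/2^n; need (b−a)/2^n ≤ 1e-5.
So n ≥ log₂(2.186000/1e-5) = log₂(218600.0000) ≈ 17.7379.
Hence n = 18.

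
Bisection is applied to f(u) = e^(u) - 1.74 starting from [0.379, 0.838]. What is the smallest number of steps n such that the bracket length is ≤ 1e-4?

13

Initial width b − a = 0.838 − 0.379 = 0.459000.
After n steps the width is (b−a)/2^n; need (b−a)/2^n ≤ 1e-4.
So n ≥ log₂(0.459000/1e-4) = log₂(4590.0000) ≈ 12.1643.
Hence n = 13.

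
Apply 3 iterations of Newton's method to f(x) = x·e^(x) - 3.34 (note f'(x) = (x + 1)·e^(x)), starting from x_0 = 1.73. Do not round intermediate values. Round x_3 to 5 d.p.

1.10617

Newton update: x ← x − f(x)/f'(x).
x_0 = 1.730000: f = 6.418331, f' = 15.398985 → x_1 = 1.730000 - (6.418331)/(15.398985) = 1.313198
x_1 = 1.313198: f = 1.542527, f' = 8.600572 → x_2 = 1.313198 - (1.542527)/(8.600572) = 1.133846
x_2 = 1.133846: f = 0.183524, f' = 6.631109 → x_3 = 1.133846 - (0.183524)/(6.631109) = 1.106170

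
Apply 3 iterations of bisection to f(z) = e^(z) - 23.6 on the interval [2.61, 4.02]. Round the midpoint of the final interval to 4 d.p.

f(2.610000) = -10.000949, f(4.020000) = 32.101106 (opposite signs)
step 1: m = 3.315000, f(m) = 3.922394 > 0 → root in [2.610000, 3.315000]
step 2: m = 2.962500, f(m) = -4.253723 < 0 → root in [2.962500, 3.315000]
step 3: m = 3.138750, f(m) = -0.524995 < 0 → root in [3.138750, 3.315000]
Midpoint of [3.138750, 3.315000] = 3.226875

3.2269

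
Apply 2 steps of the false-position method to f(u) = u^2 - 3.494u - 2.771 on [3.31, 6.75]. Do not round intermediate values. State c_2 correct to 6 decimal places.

f(3.310000) = -3.380040, f(6.750000) = 19.207000
step 1: c = 3.824779, f(c) = -1.505843 < 0 → new bracket [3.824779, 6.750000]
step 2: c = 4.037445, f(c) = -0.576869 < 0 → new bracket [4.037445, 6.750000]

4.037445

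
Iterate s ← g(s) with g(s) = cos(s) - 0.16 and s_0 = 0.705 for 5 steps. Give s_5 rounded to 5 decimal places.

0.63631

s_1 = g(0.705000) = 0.601612
s_2 = g(0.601612) = 0.664425
s_3 = g(0.664425) = 0.627272
s_4 = g(0.627272) = 0.649632
s_5 = g(0.649632) = 0.636307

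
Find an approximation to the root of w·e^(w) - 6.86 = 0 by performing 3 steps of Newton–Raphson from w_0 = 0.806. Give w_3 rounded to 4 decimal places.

1.5283

f'(w) = (w + 1)·e^(w)
w_0 = 0.806000: f = -5.055419, f' = 4.043515 → w_1 = 0.806000 - (-5.055419)/(4.043515) = 2.056253
w_1 = 2.056253: f = 9.212971, f' = 23.889600 → w_2 = 2.056253 - (9.212971)/(23.889600) = 1.670606
w_2 = 1.670606: f = 2.019914, f' = 14.195300 → w_3 = 1.670606 - (2.019914)/(14.195300) = 1.528311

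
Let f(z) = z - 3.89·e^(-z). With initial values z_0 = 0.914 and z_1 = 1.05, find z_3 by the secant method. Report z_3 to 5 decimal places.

f(z_0) = -0.645568, f(z_1) = -0.311258
z_2 = 1.050000 - (-0.311258)·(1.050000 - 0.914000)/(-0.311258 - (-0.645568)) = 1.176622; f(z_2) = -0.022737
z_3 = 1.176622 - (-0.022737)·(1.176622 - 1.050000)/(-0.022737 - (-0.311258)) = 1.186600; f(z_3) = -0.000850

1.18660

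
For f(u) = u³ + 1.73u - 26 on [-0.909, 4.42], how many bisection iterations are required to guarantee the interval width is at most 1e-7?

Initial width b − a = 4.42 − -0.909 = 5.329000.
After n steps the width is (b−a)/2^n; need (b−a)/2^n ≤ 1e-7.
So n ≥ log₂(5.329000/1e-7) = log₂(53290000.0000) ≈ 25.6674.
Hence n = 26.

26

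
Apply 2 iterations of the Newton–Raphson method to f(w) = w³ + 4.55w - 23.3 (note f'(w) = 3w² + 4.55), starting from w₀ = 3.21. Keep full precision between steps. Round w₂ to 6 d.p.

w_0 = 3.210000: f = 24.381661, f' = 35.462300 → w_1 = 3.210000 - (24.381661)/(35.462300) = 2.522463
w_1 = 2.522463: f = 4.227172, f' = 23.638451 → w_2 = 2.522463 - (4.227172)/(23.638451) = 2.343636

2.343636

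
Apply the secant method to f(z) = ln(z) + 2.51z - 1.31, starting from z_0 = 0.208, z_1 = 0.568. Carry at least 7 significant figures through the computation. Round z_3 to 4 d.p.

0.6764

f(z_0) = -2.358137, f(z_1) = -0.449954
z_2 = 0.568000 - (-0.449954)·(0.568000 - 0.208000)/(-0.449954 - (-2.358137)) = 0.652889; f(z_2) = -0.097598
z_3 = 0.652889 - (-0.097598)·(0.652889 - 0.568000)/(-0.097598 - (-0.449954)) = 0.676402; f(z_3) = -0.003200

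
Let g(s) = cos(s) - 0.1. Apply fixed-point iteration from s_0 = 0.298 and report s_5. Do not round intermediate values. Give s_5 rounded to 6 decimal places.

0.706881

s_1 = g(0.298000) = 0.855926
s_2 = g(0.855926) = 0.555520
s_3 = g(0.555520) = 0.749626
s_4 = g(0.749626) = 0.631943
s_5 = g(0.631943) = 0.706881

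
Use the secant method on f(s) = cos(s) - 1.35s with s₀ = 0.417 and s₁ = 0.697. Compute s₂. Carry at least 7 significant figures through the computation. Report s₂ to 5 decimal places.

0.60420

f(s_0) = 0.351358, f(s_1) = -0.174179
s_2 = 0.697000 - (-0.174179)·(0.697000 - 0.417000)/(-0.174179 - (0.351358)) = 0.604200; f(s_2) = 0.007288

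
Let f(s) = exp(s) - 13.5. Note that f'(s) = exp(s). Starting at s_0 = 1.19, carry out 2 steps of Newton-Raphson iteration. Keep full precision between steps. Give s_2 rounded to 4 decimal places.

Newton update: s ← s − f(s)/f'(s).
s_0 = 1.190000: f = -10.212919, f' = 3.287081 → s_1 = 1.190000 - (-10.212919)/(3.287081) = 4.296987
s_1 = 4.296987: f = 59.978075, f' = 73.478075 → s_2 = 4.296987 - (59.978075)/(73.478075) = 3.480715

3.4807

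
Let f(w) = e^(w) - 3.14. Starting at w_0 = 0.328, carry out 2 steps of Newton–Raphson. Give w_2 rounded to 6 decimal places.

1.230305

Newton update: w ← w − f(w)/f'(w).
f'(w) = e^(w)
w_0 = 0.328000: f = -1.751811, f' = 1.388189 → w_1 = 0.328000 - (-1.751811)/(1.388189) = 1.589940
w_1 = 1.589940: f = 1.763454, f' = 4.903454 → w_2 = 1.589940 - (1.763454)/(4.903454) = 1.230305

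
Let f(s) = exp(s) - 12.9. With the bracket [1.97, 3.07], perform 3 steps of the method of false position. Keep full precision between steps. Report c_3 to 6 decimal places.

f(1.970000) = -5.729324, f(3.070000) = 8.641903
step 1: c = 2.408533, f(c) = -1.782361 < 0 → new bracket [2.408533, 3.070000]
step 2: c = 2.521632, f(c) = -0.451105 < 0 → new bracket [2.521632, 3.070000]
step 3: c = 2.548836, f(c) = -0.107789 < 0 → new bracket [2.548836, 3.070000]

2.548836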